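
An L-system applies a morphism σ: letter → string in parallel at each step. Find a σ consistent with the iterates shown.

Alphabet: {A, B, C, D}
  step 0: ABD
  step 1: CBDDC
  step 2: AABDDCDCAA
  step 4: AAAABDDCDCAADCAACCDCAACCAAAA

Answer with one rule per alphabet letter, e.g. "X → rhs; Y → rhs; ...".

A->C, B->BD, C->AA, D->DC

  step 1 ⇒ step 2: CBDDC ⇒ AA·BD·DC·DC·AA
    B ↦ BD
    C ↦ AA
    D ↦ DC
  step 0 ⇒ step 1: ABD ⇒ C·BD·DC
    A ↦ C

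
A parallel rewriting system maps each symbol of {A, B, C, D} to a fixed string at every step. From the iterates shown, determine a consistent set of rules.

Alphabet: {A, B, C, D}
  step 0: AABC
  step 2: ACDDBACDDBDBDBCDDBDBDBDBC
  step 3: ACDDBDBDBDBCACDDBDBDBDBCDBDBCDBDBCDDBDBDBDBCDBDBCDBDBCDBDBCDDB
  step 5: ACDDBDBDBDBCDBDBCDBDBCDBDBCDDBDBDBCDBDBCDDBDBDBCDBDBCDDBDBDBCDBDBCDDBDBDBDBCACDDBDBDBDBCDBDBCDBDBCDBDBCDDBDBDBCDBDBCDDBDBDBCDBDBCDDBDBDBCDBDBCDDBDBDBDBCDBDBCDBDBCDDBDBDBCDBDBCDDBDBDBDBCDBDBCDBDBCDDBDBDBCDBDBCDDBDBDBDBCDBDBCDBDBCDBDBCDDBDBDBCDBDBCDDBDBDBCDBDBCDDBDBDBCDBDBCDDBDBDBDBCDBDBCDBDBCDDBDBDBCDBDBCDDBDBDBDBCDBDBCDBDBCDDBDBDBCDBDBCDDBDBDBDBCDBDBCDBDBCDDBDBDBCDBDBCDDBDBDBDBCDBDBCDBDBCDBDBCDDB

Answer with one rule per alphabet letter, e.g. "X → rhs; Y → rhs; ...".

A->AC, B->DBC, C->DDB, D->DB

  step 2 ⇒ step 3: ACDDBACDDBDBDBCDDBDBDBDBC ⇒ AC·DDB·DB·DB·DBC·AC·DDB·DB·DB·DBC·DB·DBC·DB·DBC·DDB·DB·DB·DBC·DB·DBC·DB·DBC·DB·DBC·DDB
    A ↦ AC
    B ↦ DBC
    C ↦ DDB
    D ↦ DB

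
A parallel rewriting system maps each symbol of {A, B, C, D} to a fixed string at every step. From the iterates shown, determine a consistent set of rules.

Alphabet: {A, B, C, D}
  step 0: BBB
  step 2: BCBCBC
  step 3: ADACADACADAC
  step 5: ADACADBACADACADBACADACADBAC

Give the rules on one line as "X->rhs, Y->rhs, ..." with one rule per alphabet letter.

  step 2 ⇒ step 3: BCBCBC ⇒ AD·AC·AD·AC·AD·AC
    B ↦ AD
    C ↦ AC
    A ↦ B  (constrained at step 3)
    D ↦ C  (constrained at step 3)

A->B, B->AD, C->AC, D->C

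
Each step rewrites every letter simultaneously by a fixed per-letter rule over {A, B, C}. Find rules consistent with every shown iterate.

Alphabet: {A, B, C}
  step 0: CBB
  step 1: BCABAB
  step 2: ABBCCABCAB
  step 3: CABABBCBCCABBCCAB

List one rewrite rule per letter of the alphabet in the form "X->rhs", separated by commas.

  step 2 ⇒ step 3: ABBCCABCAB ⇒ C·AB·AB·BC·BC·C·AB·BC·C·AB
    A ↦ C
    B ↦ AB
    C ↦ BC

A->C, B->AB, C->BC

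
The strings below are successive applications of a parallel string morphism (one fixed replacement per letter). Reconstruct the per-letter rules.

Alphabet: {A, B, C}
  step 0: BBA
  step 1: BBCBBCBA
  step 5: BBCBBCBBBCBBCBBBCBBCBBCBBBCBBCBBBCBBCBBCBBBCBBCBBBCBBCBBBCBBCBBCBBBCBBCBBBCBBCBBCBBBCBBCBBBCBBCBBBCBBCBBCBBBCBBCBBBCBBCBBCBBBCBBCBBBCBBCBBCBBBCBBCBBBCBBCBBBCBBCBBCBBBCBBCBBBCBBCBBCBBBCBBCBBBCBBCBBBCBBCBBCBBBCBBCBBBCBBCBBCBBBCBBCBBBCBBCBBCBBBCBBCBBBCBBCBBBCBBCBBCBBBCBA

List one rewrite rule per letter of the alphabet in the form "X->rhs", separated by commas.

  step 0 ⇒ step 1: BBA ⇒ BBC·BBC·BA
    A ↦ BA
    B ↦ BBC
    C ↦ B  (constrained at step 1)

A->BA, B->BBC, C->B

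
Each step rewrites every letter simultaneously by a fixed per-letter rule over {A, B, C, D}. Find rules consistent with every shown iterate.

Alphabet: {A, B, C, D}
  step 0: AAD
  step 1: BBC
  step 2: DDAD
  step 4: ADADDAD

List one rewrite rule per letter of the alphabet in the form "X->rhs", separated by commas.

  step 1 ⇒ step 2: BBC ⇒ D·D·AD
    B ↦ D
    C ↦ AD
  step 0 ⇒ step 1: AAD ⇒ B·B·C
    A ↦ B
  step 0 ⇒ step 1: AAD ⇒ B·B·C
    D ↦ C

A->B, B->D, C->AD, D->C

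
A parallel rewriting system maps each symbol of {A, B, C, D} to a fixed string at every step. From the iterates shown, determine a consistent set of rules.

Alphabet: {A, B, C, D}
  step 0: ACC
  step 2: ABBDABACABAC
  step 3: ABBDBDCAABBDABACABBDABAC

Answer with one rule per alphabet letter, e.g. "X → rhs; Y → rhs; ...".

A->AB, B->BD, C->AC, D->CA

  step 2 ⇒ step 3: ABBDABACABAC ⇒ AB·BD·BD·CA·AB·BD·AB·AC·AB·BD·AB·AC
    A ↦ AB
    B ↦ BD
    C ↦ AC
    D ↦ CA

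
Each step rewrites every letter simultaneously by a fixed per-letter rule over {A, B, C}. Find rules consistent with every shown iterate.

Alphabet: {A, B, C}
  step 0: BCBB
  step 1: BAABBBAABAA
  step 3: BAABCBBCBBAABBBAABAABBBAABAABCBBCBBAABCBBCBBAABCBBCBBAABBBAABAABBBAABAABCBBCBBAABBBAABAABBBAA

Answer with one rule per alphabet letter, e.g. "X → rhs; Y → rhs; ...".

A->BCB, B->BAA, C->BB

  step 0 ⇒ step 1: BCBB ⇒ BAA·BB·BAA·BAA
    B ↦ BAA
    C ↦ BB
    A ↦ BCB  (constrained at step 1)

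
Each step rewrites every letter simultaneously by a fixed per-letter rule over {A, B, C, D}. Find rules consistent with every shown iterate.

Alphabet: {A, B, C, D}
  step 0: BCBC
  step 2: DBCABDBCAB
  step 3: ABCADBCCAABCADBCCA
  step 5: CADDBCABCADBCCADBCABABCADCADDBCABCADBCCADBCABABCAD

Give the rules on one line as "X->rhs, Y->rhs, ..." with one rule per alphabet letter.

  step 2 ⇒ step 3: DBCABDBCAB ⇒ AB·CA·D·BC·CA·AB·CA·D·BC·CA
    A ↦ BC
    B ↦ CA
    C ↦ D
    D ↦ AB

A->BC, B->CA, C->D, D->AB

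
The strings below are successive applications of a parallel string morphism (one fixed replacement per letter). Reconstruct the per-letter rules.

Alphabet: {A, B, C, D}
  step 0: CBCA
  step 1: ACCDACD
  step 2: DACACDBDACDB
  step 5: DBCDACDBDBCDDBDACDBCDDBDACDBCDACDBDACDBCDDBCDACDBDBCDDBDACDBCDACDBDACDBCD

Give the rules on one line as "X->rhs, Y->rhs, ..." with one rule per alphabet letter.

A->D, B->CD, C->AC, D->DB

  step 1 ⇒ step 2: ACCDACD ⇒ D·AC·AC·DB·D·AC·DB
    A ↦ D
    C ↦ AC
    D ↦ DB
  step 0 ⇒ step 1: CBCA ⇒ AC·CD·AC·D
    B ↦ CD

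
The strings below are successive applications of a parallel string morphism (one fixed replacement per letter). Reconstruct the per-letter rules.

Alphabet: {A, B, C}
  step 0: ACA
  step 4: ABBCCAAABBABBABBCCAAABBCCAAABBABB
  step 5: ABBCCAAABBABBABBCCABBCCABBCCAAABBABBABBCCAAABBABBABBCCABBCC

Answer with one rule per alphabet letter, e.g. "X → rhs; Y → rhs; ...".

A->ABB, B->C, C->A

  step 4 ⇒ step 5: ABBCCAAABBABBABBCCAAABBCCAAABBABB ⇒ ABB·C·C·A·A·ABB·ABB·ABB·C·C·ABB·C·C·ABB·C·C·A·A·ABB·ABB·ABB·C·C·A·A·ABB·ABB·ABB·C·C·ABB·C·C
    A ↦ ABB
    B ↦ C
    C ↦ A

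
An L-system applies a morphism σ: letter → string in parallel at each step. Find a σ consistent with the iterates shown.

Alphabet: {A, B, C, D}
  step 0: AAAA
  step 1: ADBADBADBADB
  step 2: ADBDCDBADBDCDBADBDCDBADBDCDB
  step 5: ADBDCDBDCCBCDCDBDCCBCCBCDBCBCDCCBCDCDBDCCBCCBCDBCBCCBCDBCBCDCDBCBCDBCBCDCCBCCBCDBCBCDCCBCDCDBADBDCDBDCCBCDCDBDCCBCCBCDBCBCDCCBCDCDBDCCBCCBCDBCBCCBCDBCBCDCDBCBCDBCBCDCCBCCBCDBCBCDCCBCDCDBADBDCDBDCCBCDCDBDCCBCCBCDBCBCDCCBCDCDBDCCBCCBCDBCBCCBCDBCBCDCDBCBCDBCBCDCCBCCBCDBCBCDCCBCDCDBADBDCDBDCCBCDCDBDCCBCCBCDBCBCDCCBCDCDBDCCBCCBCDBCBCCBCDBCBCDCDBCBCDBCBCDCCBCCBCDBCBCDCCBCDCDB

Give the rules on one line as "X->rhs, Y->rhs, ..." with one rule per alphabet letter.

A->ADB, B->DB, C->CBC, D->DC

  step 1 ⇒ step 2: ADBADBADBADB ⇒ ADB·DC·DB·ADB·DC·DB·ADB·DC·DB·ADB·DC·DB
    A ↦ ADB
    B ↦ DB
    D ↦ DC
    C ↦ CBC  (constrained at step 2)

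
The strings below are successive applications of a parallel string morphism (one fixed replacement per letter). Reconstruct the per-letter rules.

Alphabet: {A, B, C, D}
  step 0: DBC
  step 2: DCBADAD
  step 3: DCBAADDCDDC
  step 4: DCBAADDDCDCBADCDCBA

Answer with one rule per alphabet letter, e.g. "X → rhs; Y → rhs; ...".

A->D, B->A, C->BA, D->DC

  step 3 ⇒ step 4: DCBAADDCDDC ⇒ DC·BA·A·D·D·DC·DC·BA·DC·DC·BA
    A ↦ D
    B ↦ A
    C ↦ BA
    D ↦ DC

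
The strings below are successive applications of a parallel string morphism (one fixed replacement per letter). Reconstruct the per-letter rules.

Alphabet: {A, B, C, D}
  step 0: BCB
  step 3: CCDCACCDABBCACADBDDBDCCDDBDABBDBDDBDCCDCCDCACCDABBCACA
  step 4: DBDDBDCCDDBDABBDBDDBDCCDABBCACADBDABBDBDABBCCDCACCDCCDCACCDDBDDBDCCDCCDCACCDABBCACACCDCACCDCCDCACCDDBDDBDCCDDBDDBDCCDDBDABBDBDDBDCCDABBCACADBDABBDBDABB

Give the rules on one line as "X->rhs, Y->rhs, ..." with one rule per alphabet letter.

  step 3 ⇒ step 4: CCDCACCDABBCACADBDDBDCCDDBDABBDBDDBDCCDCCDCACCDABBCACA ⇒ DBD·DBD·CCD·DBD·ABB·DBD·DBD·CCD·ABB·CA·CA·DBD·ABB·DBD·ABB·CCD·CA·CCD·CCD·CA·CCD·DBD·DBD·CCD·CCD·CA·CCD·ABB·CA·CA·CCD·CA·CCD·CCD·CA·CCD·DBD·DBD·CCD·DBD·DBD·CCD·DBD·ABB·DBD·DBD·CCD·ABB·CA·CA·DBD·ABB·DBD·ABB
    A ↦ ABB
    B ↦ CA
    C ↦ DBD
    D ↦ CCD

A->ABB, B->CA, C->DBD, D->CCD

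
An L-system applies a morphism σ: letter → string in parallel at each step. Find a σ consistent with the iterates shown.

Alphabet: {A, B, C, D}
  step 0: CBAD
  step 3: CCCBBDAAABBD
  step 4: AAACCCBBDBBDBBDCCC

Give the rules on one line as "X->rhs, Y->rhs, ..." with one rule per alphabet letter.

A->BBD, B->C, C->A, D->C

  step 3 ⇒ step 4: CCCBBDAAABBD ⇒ A·A·A·C·C·C·BBD·BBD·BBD·C·C·C
    A ↦ BBD
    B ↦ C
    C ↦ A
    D ↦ C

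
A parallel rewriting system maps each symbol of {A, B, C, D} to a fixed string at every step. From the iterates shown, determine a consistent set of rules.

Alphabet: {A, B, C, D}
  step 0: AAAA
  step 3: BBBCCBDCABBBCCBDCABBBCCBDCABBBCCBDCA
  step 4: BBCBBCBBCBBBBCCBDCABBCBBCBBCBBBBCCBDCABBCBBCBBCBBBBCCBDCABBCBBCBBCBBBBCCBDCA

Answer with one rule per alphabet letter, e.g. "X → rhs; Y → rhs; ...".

A->DCA, B->BBC, C->B, D->C

  step 3 ⇒ step 4: BBBCCBDCABBBCCBDCABBBCCBDCABBBCCBDCA ⇒ BBC·BBC·BBC·B·B·BBC·C·B·DCA·BBC·BBC·BBC·B·B·BBC·C·B·DCA·BBC·BBC·BBC·B·B·BBC·C·B·DCA·BBC·BBC·BBC·B·B·BBC·C·B·DCA
    A ↦ DCA
    B ↦ BBC
    C ↦ B
    D ↦ C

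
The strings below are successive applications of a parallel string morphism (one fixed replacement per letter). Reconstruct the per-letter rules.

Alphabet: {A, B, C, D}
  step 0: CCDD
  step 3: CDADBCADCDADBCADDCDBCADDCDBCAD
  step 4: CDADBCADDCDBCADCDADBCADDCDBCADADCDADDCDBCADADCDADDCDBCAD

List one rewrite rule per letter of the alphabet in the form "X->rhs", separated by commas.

A->BC, B->D, C->CD, D->AD

  step 3 ⇒ step 4: CDADBCADCDADBCADDCDBCADDCDBCAD ⇒ CD·AD·BC·AD·D·CD·BC·AD·CD·AD·BC·AD·D·CD·BC·AD·AD·CD·AD·D·CD·BC·AD·AD·CD·AD·D·CD·BC·AD
    A ↦ BC
    B ↦ D
    C ↦ CD
    D ↦ AD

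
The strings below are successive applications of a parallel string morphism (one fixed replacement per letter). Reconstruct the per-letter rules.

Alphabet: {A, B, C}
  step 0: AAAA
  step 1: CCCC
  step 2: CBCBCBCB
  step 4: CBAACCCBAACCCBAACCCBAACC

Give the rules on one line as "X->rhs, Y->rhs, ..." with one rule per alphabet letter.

  step 1 ⇒ step 2: CCCC ⇒ CB·CB·CB·CB
    C ↦ CB
  step 0 ⇒ step 1: AAAA ⇒ C·C·C·C
    A ↦ C
    B ↦ AA  (constrained at step 2)

A->C, B->AA, C->CB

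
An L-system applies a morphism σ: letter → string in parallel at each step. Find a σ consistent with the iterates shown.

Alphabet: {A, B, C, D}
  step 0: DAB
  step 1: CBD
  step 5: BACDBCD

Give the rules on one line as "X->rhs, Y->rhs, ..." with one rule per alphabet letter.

A->B, B->D, C->BA, D->C

  step 0 ⇒ step 1: DAB ⇒ C·B·D
    A ↦ B
    B ↦ D
    D ↦ C
    C ↦ BA  (constrained at step 1)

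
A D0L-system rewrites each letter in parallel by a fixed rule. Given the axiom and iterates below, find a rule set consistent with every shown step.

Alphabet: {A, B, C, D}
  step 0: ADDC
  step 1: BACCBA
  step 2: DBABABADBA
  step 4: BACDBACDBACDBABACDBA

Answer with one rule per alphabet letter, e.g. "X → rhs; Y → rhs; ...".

A->BA, B->D, C->BA, D->C

  step 1 ⇒ step 2: BACCBA ⇒ D·BA·BA·BA·D·BA
    A ↦ BA
    B ↦ D
    C ↦ BA
  step 0 ⇒ step 1: ADDC ⇒ BA·C·C·BA
    D ↦ C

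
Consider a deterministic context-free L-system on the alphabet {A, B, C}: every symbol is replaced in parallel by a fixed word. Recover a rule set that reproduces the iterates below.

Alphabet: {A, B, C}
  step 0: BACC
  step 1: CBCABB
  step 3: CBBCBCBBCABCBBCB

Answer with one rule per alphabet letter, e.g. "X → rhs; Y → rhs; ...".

A->CA, B->CB, C->B

  step 0 ⇒ step 1: BACC ⇒ CB·CA·B·B
    A ↦ CA
    B ↦ CB
    C ↦ B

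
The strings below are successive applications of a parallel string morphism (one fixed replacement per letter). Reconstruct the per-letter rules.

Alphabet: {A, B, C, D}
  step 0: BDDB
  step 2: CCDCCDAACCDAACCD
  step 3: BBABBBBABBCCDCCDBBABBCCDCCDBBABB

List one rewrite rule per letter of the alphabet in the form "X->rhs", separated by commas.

  step 2 ⇒ step 3: CCDCCDAACCDAACCD ⇒ B·B·ABB·B·B·ABB·CCD·CCD·B·B·ABB·CCD·CCD·B·B·ABB
    A ↦ CCD
    C ↦ B
    D ↦ ABB
    B ↦ A  (constrained at step 0)

A->CCD, B->A, C->B, D->ABB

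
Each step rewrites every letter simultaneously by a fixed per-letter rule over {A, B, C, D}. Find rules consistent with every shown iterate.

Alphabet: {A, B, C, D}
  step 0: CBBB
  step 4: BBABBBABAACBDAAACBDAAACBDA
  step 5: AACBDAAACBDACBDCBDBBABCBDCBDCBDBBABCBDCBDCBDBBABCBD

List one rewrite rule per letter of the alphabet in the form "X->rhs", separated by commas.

  step 4 ⇒ step 5: BBABBBABAACBDAAACBDAAACBDA ⇒ A·A·CBD·A·A·A·CBD·A·CBD·CBD·BB·A·B·CBD·CBD·CBD·BB·A·B·CBD·CBD·CBD·BB·A·B·CBD
    A ↦ CBD
    B ↦ A
    C ↦ BB
    D ↦ B

A->CBD, B->A, C->BB, D->B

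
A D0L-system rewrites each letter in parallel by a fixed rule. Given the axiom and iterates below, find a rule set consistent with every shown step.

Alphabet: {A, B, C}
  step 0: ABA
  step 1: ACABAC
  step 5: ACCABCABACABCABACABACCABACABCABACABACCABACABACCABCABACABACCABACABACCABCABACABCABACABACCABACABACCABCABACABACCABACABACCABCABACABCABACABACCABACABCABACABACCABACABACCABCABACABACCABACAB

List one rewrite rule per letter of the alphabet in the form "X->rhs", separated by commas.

A->AC, B->AB, C->CAB

  step 0 ⇒ step 1: ABA ⇒ AC·AB·AC
    A ↦ AC
    B ↦ AB
    C ↦ CAB  (constrained at step 1)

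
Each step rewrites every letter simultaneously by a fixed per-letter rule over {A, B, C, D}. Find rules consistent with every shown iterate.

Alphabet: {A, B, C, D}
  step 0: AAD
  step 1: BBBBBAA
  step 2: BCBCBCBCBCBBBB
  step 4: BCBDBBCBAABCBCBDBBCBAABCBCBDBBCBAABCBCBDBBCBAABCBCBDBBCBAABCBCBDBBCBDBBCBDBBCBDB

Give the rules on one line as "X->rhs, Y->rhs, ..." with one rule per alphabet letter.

A->BB, B->BC, C->BDB, D->BAA

  step 1 ⇒ step 2: BBBBBAA ⇒ BC·BC·BC·BC·BC·BB·BB
    A ↦ BB
    B ↦ BC
    C ↦ BDB  (constrained at step 2)
  step 0 ⇒ step 1: AAD ⇒ BB·BB·BAA
    D ↦ BAA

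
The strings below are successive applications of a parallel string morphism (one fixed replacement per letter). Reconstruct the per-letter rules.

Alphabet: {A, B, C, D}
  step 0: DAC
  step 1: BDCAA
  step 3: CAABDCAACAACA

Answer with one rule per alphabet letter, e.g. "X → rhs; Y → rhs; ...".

A->CA, B->A, C->A, D->BD

  step 0 ⇒ step 1: DAC ⇒ BD·CA·A
    A ↦ CA
    C ↦ A
    D ↦ BD
    B ↦ A  (constrained at step 1)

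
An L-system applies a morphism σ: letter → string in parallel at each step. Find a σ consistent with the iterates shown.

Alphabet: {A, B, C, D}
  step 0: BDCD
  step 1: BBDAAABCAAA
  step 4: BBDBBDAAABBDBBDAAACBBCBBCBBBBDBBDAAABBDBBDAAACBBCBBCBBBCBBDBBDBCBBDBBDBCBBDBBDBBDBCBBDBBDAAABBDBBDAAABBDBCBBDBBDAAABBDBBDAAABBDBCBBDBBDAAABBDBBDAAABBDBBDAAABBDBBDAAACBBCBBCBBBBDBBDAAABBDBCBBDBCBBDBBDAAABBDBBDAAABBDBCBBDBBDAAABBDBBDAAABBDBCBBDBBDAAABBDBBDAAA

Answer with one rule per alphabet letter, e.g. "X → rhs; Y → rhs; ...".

A->CBB, B->BBD, C->BC, D->AAA

  step 0 ⇒ step 1: BDCD ⇒ BBD·AAA·BC·AAA
    B ↦ BBD
    C ↦ BC
    D ↦ AAA
    A ↦ CBB  (constrained at step 1)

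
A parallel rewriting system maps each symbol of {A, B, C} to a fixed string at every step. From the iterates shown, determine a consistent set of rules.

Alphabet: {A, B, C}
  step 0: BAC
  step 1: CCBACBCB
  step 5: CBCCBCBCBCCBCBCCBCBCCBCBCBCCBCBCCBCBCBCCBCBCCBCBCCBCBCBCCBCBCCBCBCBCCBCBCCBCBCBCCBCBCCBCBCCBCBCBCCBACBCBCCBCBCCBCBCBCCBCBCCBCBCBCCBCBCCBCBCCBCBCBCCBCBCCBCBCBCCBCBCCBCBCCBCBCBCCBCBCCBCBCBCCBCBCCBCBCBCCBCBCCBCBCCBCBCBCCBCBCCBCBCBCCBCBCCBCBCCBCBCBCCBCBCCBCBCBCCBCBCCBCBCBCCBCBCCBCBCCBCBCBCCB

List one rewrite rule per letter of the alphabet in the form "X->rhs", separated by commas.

  step 0 ⇒ step 1: BAC ⇒ CCB·ACB·CB
    A ↦ ACB
    B ↦ CCB
    C ↦ CB

A->ACB, B->CCB, C->CB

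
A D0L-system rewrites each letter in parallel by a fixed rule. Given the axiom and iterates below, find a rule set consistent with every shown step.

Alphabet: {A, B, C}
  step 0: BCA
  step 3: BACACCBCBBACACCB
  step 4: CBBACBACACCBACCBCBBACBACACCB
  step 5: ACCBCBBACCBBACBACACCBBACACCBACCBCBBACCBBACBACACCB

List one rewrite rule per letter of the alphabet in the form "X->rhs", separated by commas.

  step 4 ⇒ step 5: CBBACBACACCBACCBCBBACBACACCB ⇒ AC·CB·CB·B·AC·CB·B·AC·B·AC·AC·CB·B·AC·AC·CB·AC·CB·CB·B·AC·CB·B·AC·B·AC·AC·CB
    A ↦ B
    B ↦ CB
    C ↦ AC

A->B, B->CB, C->AC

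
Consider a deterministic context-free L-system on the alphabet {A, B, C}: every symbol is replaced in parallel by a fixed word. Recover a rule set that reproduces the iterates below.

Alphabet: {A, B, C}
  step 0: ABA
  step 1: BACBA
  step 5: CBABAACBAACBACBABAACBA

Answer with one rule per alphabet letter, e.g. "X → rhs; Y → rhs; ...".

A->BA, B->C, C->A

  step 0 ⇒ step 1: ABA ⇒ BA·C·BA
    A ↦ BA
    B ↦ C
    C ↦ A  (constrained at step 1)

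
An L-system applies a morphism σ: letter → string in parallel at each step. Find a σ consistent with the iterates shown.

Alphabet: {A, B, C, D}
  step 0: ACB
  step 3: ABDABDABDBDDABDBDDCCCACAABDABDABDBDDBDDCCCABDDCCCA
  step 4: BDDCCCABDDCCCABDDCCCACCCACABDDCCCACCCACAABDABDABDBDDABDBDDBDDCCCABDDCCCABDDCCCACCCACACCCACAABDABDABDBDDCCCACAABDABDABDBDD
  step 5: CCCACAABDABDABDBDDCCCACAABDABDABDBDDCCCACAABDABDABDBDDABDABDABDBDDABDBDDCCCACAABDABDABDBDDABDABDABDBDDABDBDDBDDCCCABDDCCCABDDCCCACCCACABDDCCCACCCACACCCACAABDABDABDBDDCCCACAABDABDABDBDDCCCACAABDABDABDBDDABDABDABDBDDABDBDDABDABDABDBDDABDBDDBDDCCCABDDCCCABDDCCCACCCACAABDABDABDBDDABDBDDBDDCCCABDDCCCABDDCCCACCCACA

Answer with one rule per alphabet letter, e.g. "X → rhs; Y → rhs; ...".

  step 4 ⇒ step 5: BDDCCCABDDCCCABDDCCCACCCACABDDCCCACCCACAABDABDABDBDDABDBDDBDDCCCABDDCCCABDDCCCACCCACACCCACAABDABDABDBDDCCCACAABDABDABDBDD ⇒ CC·CA·CA·ABD·ABD·ABD·BDD·CC·CA·CA·ABD·ABD·ABD·BDD·CC·CA·CA·ABD·ABD·ABD·BDD·ABD·ABD·ABD·BDD·ABD·BDD·CC·CA·CA·ABD·ABD·ABD·BDD·ABD·ABD·ABD·BDD·ABD·BDD·BDD·CC·CA·BDD·CC·CA·BDD·CC·CA·CC·CA·CA·BDD·CC·CA·CC·CA·CA·CC·CA·CA·ABD·ABD·ABD·BDD·CC·CA·CA·ABD·ABD·ABD·BDD·CC·CA·CA·ABD·ABD·ABD·BDD·ABD·ABD·ABD·BDD·ABD·BDD·ABD·ABD·ABD·BDD·ABD·BDD·BDD·CC·CA·BDD·CC·CA·BDD·CC·CA·CC·CA·CA·ABD·ABD·ABD·BDD·ABD·BDD·BDD·CC·CA·BDD·CC·CA·BDD·CC·CA·CC·CA·CA
    A ↦ BDD
    B ↦ CC
    C ↦ ABD
    D ↦ CA

A->BDD, B->CC, C->ABD, D->CA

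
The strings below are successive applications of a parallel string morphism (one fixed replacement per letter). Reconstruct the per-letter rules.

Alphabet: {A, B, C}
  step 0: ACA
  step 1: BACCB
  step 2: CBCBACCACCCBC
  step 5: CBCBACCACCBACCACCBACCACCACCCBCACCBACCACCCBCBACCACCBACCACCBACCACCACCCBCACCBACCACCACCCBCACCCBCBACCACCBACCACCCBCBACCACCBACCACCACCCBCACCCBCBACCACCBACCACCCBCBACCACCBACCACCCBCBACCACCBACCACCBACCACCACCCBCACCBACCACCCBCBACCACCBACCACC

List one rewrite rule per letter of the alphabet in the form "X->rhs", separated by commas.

A->B, B->CBC, C->ACC

  step 1 ⇒ step 2: BACCB ⇒ CBC·B·ACC·ACC·CBC
    A ↦ B
    B ↦ CBC
    C ↦ ACC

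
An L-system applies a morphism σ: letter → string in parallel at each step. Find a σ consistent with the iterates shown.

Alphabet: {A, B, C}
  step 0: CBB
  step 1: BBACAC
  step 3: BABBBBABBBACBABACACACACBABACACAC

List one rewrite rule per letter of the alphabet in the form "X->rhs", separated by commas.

  step 0 ⇒ step 1: CBB ⇒ BB·AC·AC
    B ↦ AC
    C ↦ BB
    A ↦ BAB  (constrained at step 1)

A->BAB, B->AC, C->BB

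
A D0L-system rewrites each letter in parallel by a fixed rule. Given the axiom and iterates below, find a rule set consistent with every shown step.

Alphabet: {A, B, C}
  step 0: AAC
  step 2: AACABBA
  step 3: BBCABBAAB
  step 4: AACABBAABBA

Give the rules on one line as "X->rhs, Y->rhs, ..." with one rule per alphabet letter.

  step 3 ⇒ step 4: BBCABBAAB ⇒ A·A·CAB·B·A·A·B·B·A
    A ↦ B
    B ↦ A
    C ↦ CAB

A->B, B->A, C->CAB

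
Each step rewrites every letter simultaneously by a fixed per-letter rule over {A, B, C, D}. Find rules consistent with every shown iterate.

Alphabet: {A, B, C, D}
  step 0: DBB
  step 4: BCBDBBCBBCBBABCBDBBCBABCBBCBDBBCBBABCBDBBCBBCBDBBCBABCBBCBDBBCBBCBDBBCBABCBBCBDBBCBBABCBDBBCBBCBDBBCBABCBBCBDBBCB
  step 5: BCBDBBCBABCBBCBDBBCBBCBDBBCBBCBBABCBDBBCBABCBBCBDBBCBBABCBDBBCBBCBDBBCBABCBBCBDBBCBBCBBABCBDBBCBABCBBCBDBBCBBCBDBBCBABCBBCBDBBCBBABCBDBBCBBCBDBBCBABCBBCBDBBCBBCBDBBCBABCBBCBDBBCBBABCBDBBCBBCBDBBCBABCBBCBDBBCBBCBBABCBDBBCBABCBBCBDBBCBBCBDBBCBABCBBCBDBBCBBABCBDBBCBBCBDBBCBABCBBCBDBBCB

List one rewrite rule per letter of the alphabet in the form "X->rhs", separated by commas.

  step 4 ⇒ step 5: BCBDBBCBBCBBABCBDBBCBABCBBCBDBBCBBABCBDBBCBBCBDBBCBABCBBCBDBBCBBCBDBBCBABCBBCBDBBCBBABCBDBBCBBCBDBBCBABCBBCBDBBCB ⇒ BCB·DB·BCB·A·BCB·BCB·DB·BCB·BCB·DB·BCB·BCB·BA·BCB·DB·BCB·A·BCB·BCB·DB·BCB·BA·BCB·DB·BCB·BCB·DB·BCB·A·BCB·BCB·DB·BCB·BCB·BA·BCB·DB·BCB·A·BCB·BCB·DB·BCB·BCB·DB·BCB·A·BCB·BCB·DB·BCB·BA·BCB·DB·BCB·BCB·DB·BCB·A·BCB·BCB·DB·BCB·BCB·DB·BCB·A·BCB·BCB·DB·BCB·BA·BCB·DB·BCB·BCB·DB·BCB·A·BCB·BCB·DB·BCB·BCB·BA·BCB·DB·BCB·A·BCB·BCB·DB·BCB·BCB·DB·BCB·A·BCB·BCB·DB·BCB·BA·BCB·DB·BCB·BCB·DB·BCB·A·BCB·BCB·DB·BCB
    A ↦ BA
    B ↦ BCB
    C ↦ DB
    D ↦ A

A->BA, B->BCB, C->DB, D->A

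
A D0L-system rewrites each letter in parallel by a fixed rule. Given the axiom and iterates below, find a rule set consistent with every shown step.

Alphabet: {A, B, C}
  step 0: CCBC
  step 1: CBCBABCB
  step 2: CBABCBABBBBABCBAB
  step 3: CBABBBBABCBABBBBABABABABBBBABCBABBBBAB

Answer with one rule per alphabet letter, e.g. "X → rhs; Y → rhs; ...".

A->BBB, B->AB, C->CB

  step 2 ⇒ step 3: CBABCBABBBBABCBAB ⇒ CB·AB·BBB·AB·CB·AB·BBB·AB·AB·AB·AB·BBB·AB·CB·AB·BBB·AB
    A ↦ BBB
    B ↦ AB
    C ↦ CB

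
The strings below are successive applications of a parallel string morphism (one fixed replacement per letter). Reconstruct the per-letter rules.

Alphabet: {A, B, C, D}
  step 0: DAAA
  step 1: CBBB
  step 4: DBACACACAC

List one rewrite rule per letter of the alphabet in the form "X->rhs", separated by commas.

  step 0 ⇒ step 1: DAAA ⇒ C·B·B·B
    A ↦ B
    D ↦ C
    B ↦ D  (constrained at step 1)
    C ↦ AC  (constrained at step 1)

A->B, B->D, C->AC, D->C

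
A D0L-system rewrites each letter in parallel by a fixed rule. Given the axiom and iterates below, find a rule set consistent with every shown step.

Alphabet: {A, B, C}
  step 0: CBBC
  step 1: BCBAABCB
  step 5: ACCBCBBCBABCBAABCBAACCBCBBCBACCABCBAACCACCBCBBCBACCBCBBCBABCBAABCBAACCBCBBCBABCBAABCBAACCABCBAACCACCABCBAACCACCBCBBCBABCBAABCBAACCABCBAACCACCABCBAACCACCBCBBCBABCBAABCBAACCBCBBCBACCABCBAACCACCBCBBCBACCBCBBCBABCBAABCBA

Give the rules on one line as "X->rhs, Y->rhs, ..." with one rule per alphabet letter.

A->ACC, B->A, C->BCB

  step 0 ⇒ step 1: CBBC ⇒ BCB·A·A·BCB
    B ↦ A
    C ↦ BCB
    A ↦ ACC  (constrained at step 1)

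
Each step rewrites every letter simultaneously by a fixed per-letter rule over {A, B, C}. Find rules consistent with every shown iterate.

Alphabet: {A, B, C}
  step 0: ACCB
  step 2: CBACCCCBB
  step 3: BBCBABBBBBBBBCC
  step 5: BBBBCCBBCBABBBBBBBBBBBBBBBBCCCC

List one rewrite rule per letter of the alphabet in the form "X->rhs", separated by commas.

  step 2 ⇒ step 3: CBACCCCBB ⇒ BB·C·BA·BB·BB·BB·BB·C·C
    A ↦ BA
    B ↦ C
    C ↦ BB

A->BA, B->C, C->BB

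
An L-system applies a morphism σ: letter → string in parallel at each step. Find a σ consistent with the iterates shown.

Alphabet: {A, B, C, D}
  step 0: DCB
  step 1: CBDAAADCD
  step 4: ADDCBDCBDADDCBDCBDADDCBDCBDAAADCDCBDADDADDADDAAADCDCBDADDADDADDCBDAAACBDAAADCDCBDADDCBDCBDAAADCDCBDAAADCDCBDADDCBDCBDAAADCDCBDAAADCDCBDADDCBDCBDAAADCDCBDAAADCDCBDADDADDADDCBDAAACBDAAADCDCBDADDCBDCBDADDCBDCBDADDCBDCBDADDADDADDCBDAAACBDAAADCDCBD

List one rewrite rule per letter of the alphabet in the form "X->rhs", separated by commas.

A->ADD, B->DCD, C->AAA, D->CBD

  step 0 ⇒ step 1: DCB ⇒ CBD·AAA·DCD
    B ↦ DCD
    C ↦ AAA
    D ↦ CBD
    A ↦ ADD  (constrained at step 1)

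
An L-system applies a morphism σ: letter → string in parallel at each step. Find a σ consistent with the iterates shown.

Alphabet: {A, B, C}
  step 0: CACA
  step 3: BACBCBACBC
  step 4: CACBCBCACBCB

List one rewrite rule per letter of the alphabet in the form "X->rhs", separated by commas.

  step 3 ⇒ step 4: BACBCBACBC ⇒ C·AC·B·C·B·C·AC·B·C·B
    A ↦ AC
    B ↦ C
    C ↦ B

A->AC, B->C, C->B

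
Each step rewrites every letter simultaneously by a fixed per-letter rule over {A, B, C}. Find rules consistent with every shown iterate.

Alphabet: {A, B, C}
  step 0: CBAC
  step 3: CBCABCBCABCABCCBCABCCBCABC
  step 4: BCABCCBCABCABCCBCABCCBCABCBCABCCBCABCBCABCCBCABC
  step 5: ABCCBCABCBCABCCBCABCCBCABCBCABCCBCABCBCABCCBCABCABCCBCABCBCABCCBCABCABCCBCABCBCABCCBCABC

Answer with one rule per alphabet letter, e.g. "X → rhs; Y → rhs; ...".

A->CBC, B->A, C->BC

  step 4 ⇒ step 5: BCABCCBCABCABCCBCABCCBCABCBCABCCBCABCBCABCCBCABC ⇒ A·BC·CBC·A·BC·BC·A·BC·CBC·A·BC·CBC·A·BC·BC·A·BC·CBC·A·BC·BC·A·BC·CBC·A·BC·A·BC·CBC·A·BC·BC·A·BC·CBC·A·BC·A·BC·CBC·A·BC·BC·A·BC·CBC·A·BC
    A ↦ CBC
    B ↦ A
    C ↦ BC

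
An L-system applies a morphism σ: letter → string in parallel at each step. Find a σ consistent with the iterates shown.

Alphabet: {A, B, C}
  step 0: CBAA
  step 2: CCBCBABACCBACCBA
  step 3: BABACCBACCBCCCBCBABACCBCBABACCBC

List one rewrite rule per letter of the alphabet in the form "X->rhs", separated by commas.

A->BC, B->CC, C->BA

  step 2 ⇒ step 3: CCBCBABACCBACCBA ⇒ BA·BA·CC·BA·CC·BC·CC·BC·BA·BA·CC·BC·BA·BA·CC·BC
    A ↦ BC
    B ↦ CC
    C ↦ BA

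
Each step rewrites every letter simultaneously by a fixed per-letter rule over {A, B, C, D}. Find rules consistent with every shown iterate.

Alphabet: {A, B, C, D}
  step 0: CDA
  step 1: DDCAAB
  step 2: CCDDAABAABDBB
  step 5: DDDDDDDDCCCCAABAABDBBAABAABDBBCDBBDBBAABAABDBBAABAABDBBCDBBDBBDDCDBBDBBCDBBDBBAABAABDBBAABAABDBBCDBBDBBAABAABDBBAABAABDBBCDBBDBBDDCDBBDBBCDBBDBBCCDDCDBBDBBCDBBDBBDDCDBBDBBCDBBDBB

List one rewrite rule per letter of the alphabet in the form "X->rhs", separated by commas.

A->AAB, B->DBB, C->DD, D->C

  step 1 ⇒ step 2: DDCAAB ⇒ C·C·DD·AAB·AAB·DBB
    A ↦ AAB
    B ↦ DBB
    C ↦ DD
    D ↦ C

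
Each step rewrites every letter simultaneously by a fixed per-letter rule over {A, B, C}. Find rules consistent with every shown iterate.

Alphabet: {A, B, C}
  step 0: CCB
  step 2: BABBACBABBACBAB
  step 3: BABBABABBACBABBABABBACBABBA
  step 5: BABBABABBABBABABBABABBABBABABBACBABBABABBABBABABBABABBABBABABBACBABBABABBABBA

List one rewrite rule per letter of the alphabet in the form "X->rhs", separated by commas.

  step 2 ⇒ step 3: BABBACBABBACBAB ⇒ BA·B·BA·BA·B·BAC·BA·B·BA·BA·B·BAC·BA·B·BA
    A ↦ B
    B ↦ BA
    C ↦ BAC

A->B, B->BA, C->BAC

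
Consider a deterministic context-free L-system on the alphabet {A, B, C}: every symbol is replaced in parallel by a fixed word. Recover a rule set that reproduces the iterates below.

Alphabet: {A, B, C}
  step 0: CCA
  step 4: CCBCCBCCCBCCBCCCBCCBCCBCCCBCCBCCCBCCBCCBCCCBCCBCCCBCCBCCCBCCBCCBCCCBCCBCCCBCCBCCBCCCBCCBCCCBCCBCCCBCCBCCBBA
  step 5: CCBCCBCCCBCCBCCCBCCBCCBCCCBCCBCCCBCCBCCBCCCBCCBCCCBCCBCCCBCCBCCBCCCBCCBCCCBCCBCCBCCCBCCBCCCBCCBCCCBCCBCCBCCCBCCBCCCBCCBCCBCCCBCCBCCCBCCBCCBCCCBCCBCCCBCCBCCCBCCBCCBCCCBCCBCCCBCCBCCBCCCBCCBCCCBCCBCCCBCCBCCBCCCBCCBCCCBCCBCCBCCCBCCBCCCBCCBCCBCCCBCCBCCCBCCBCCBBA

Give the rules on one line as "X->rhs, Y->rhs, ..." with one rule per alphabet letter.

  step 4 ⇒ step 5: CCBCCBCCCBCCBCCCBCCBCCBCCCBCCBCCCBCCBCCBCCCBCCBCCCBCCBCCCBCCBCCBCCCBCCBCCCBCCBCCBCCCBCCBCCCBCCBCCCBCCBCCBBA ⇒ CCB·CCB·C·CCB·CCB·C·CCB·CCB·CCB·C·CCB·CCB·C·CCB·CCB·CCB·C·CCB·CCB·C·CCB·CCB·C·CCB·CCB·CCB·C·CCB·CCB·C·CCB·CCB·CCB·C·CCB·CCB·C·CCB·CCB·C·CCB·CCB·CCB·C·CCB·CCB·C·CCB·CCB·CCB·C·CCB·CCB·C·CCB·CCB·CCB·C·CCB·CCB·C·CCB·CCB·C·CCB·CCB·CCB·C·CCB·CCB·C·CCB·CCB·CCB·C·CCB·CCB·C·CCB·CCB·C·CCB·CCB·CCB·C·CCB·CCB·C·CCB·CCB·CCB·C·CCB·CCB·C·CCB·CCB·CCB·C·CCB·CCB·C·CCB·CCB·C·C·BBA
    A ↦ BBA
    B ↦ C
    C ↦ CCB

A->BBA, B->C, C->CCB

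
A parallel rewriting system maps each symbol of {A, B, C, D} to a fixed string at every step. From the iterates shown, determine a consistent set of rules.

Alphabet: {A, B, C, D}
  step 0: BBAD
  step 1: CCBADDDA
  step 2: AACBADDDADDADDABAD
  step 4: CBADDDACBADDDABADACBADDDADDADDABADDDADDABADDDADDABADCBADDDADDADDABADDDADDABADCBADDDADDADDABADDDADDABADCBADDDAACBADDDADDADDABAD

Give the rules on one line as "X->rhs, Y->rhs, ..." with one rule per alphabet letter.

  step 1 ⇒ step 2: CCBADDDA ⇒ A·A·C·BAD·DDA·DDA·DDA·BAD
    A ↦ BAD
    B ↦ C
    C ↦ A
    D ↦ DDA

A->BAD, B->C, C->A, D->DDA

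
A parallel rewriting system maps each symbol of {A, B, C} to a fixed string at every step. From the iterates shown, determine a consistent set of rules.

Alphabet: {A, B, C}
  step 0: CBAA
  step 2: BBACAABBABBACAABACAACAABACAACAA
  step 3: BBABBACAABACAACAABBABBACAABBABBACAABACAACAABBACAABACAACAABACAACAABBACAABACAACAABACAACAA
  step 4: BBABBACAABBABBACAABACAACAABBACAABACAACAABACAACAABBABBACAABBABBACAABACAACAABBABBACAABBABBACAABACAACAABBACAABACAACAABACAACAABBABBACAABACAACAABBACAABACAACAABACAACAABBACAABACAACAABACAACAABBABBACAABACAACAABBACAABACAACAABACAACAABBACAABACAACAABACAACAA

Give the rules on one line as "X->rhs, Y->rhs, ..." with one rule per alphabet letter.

A->CAA, B->BBA, C->BA

  step 3 ⇒ step 4: BBABBACAABACAACAABBABBACAABBABBACAABACAACAABBACAABACAACAABACAACAABBACAABACAACAABACAACAA ⇒ BBA·BBA·CAA·BBA·BBA·CAA·BA·CAA·CAA·BBA·CAA·BA·CAA·CAA·BA·CAA·CAA·BBA·BBA·CAA·BBA·BBA·CAA·BA·CAA·CAA·BBA·BBA·CAA·BBA·BBA·CAA·BA·CAA·CAA·BBA·CAA·BA·CAA·CAA·BA·CAA·CAA·BBA·BBA·CAA·BA·CAA·CAA·BBA·CAA·BA·CAA·CAA·BA·CAA·CAA·BBA·CAA·BA·CAA·CAA·BA·CAA·CAA·BBA·BBA·CAA·BA·CAA·CAA·BBA·CAA·BA·CAA·CAA·BA·CAA·CAA·BBA·CAA·BA·CAA·CAA·BA·CAA·CAA
    A ↦ CAA
    B ↦ BBA
    C ↦ BA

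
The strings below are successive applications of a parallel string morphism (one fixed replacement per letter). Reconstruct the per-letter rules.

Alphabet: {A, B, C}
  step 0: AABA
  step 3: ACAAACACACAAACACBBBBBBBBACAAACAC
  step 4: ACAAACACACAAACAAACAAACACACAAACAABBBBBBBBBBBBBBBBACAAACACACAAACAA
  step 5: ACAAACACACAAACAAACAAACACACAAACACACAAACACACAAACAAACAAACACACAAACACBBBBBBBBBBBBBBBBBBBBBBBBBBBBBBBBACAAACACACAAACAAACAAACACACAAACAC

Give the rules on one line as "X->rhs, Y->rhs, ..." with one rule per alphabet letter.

A->AC, B->BB, C->AA

  step 4 ⇒ step 5: ACAAACACACAAACAAACAAACACACAAACAABBBBBBBBBBBBBBBBACAAACACACAAACAA ⇒ AC·AA·AC·AC·AC·AA·AC·AA·AC·AA·AC·AC·AC·AA·AC·AC·AC·AA·AC·AC·AC·AA·AC·AA·AC·AA·AC·AC·AC·AA·AC·AC·BB·BB·BB·BB·BB·BB·BB·BB·BB·BB·BB·BB·BB·BB·BB·BB·AC·AA·AC·AC·AC·AA·AC·AA·AC·AA·AC·AC·AC·AA·AC·AC
    A ↦ AC
    B ↦ BB
    C ↦ AA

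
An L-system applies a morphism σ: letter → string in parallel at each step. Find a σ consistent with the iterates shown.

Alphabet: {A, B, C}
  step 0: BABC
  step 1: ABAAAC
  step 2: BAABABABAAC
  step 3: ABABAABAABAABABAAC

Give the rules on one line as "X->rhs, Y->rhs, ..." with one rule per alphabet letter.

A->BA, B->A, C->AC

  step 2 ⇒ step 3: BAABABABAAC ⇒ A·BA·BA·A·BA·A·BA·A·BA·BA·AC
    A ↦ BA
    B ↦ A
    C ↦ AC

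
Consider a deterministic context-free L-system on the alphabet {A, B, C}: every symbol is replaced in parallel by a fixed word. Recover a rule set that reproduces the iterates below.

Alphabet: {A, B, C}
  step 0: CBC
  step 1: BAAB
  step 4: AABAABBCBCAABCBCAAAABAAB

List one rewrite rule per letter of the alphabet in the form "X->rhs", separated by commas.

  step 0 ⇒ step 1: CBC ⇒ B·AA·B
    B ↦ AA
    C ↦ B
    A ↦ BC  (constrained at step 1)

A->BC, B->AA, C->B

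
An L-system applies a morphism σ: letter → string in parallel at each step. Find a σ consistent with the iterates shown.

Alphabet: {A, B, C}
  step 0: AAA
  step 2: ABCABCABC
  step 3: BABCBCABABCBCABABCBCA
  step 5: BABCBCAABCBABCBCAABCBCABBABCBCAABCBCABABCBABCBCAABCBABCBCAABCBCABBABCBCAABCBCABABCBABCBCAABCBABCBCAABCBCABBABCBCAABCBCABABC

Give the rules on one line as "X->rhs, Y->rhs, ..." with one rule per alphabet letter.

  step 2 ⇒ step 3: ABCABCABC ⇒ B·ABC·BCA·B·ABC·BCA·B·ABC·BCA
    A ↦ B
    B ↦ ABC
    C ↦ BCA

A->B, B->ABC, C->BCA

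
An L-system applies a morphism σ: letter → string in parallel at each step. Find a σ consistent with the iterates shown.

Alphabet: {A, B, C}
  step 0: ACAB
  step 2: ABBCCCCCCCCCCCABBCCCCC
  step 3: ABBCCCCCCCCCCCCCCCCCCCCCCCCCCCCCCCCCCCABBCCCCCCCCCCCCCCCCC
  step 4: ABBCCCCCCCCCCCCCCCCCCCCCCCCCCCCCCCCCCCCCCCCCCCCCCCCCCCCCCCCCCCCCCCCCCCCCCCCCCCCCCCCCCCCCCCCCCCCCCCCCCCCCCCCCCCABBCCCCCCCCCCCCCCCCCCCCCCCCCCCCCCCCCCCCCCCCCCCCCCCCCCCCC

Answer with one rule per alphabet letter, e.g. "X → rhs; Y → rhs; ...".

A->ABB, B->C, C->CCC

  step 3 ⇒ step 4: ABBCCCCCCCCCCCCCCCCCCCCCCCCCCCCCCCCCCCABBCCCCCCCCCCCCCCCCC ⇒ ABB·C·C·CCC·CCC·CCC·CCC·CCC·CCC·CCC·CCC·CCC·CCC·CCC·CCC·CCC·CCC·CCC·CCC·CCC·CCC·CCC·CCC·CCC·CCC·CCC·CCC·CCC·CCC·CCC·CCC·CCC·CCC·CCC·CCC·CCC·CCC·CCC·ABB·C·C·CCC·CCC·CCC·CCC·CCC·CCC·CCC·CCC·CCC·CCC·CCC·CCC·CCC·CCC·CCC·CCC·CCC
    A ↦ ABB
    B ↦ C
    C ↦ CCC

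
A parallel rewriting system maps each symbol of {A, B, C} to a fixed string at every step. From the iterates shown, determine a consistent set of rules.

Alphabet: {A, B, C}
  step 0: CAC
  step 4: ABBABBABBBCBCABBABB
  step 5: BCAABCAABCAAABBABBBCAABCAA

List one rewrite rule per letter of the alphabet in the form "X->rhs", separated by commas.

A->BC, B->A, C->BB

  step 4 ⇒ step 5: ABBABBABBBCBCABBABB ⇒ BC·A·A·BC·A·A·BC·A·A·A·BB·A·BB·BC·A·A·BC·A·A
    A ↦ BC
    B ↦ A
    C ↦ BB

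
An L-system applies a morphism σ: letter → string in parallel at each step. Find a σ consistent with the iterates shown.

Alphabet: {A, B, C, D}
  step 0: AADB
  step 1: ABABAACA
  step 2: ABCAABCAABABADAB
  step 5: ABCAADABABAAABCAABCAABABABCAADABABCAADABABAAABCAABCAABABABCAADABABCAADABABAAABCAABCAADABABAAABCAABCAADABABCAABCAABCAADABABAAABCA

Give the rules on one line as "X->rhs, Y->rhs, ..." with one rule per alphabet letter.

A->AB, B->CA, C->AD, D->AA

  step 1 ⇒ step 2: ABABAACA ⇒ AB·CA·AB·CA·AB·AB·AD·AB
    A ↦ AB
    B ↦ CA
    C ↦ AD
  step 0 ⇒ step 1: AADB ⇒ AB·AB·AA·CA
    D ↦ AA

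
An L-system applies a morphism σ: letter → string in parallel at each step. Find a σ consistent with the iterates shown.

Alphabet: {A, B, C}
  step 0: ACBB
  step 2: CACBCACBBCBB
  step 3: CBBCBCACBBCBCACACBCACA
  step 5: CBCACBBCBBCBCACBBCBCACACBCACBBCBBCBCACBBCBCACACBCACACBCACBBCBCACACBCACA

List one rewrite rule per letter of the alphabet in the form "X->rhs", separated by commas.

A->B, B->CA, C->CB

  step 2 ⇒ step 3: CACBCACBBCBB ⇒ CB·B·CB·CA·CB·B·CB·CA·CA·CB·CA·CA
    A ↦ B
    B ↦ CA
    C ↦ CB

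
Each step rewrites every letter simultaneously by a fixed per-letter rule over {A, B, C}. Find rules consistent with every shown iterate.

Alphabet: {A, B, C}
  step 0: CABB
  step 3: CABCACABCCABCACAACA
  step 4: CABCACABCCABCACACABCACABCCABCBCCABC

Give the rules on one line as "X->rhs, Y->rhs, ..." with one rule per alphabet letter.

  step 3 ⇒ step 4: CABCACABCCABCACAACA ⇒ CA·BC·A·CA·BC·CA·BC·A·CA·CA·BC·A·CA·BC·CA·BC·BC·CA·BC
    A ↦ BC
    B ↦ A
    C ↦ CA

A->BC, B->A, C->CA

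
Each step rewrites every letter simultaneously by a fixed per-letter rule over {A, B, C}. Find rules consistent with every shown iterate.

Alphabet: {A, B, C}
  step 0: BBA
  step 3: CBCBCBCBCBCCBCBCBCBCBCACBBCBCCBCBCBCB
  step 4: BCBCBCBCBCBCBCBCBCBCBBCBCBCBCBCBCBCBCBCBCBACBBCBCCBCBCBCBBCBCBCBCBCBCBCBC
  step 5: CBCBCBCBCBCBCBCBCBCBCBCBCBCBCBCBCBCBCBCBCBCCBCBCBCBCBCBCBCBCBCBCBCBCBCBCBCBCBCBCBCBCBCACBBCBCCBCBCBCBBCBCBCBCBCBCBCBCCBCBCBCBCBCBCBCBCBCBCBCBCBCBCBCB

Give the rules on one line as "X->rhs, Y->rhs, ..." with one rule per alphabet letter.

  step 4 ⇒ step 5: BCBCBCBCBCBCBCBCBCBCBBCBCBCBCBCBCBCBCBCBCBACBBCBCCBCBCBCBBCBCBCBCBCBCBCBC ⇒ CBC·B·CBC·B·CBC·B·CBC·B·CBC·B·CBC·B·CBC·B·CBC·B·CBC·B·CBC·B·CBC·CBC·B·CBC·B·CBC·B·CBC·B·CBC·B·CBC·B·CBC·B·CBC·B·CBC·B·CBC·B·CBC·ACB·B·CBC·CBC·B·CBC·B·B·CBC·B·CBC·B·CBC·B·CBC·CBC·B·CBC·B·CBC·B·CBC·B·CBC·B·CBC·B·CBC·B·CBC·B
    A ↦ ACB
    B ↦ CBC
    C ↦ B

A->ACB, B->CBC, C->B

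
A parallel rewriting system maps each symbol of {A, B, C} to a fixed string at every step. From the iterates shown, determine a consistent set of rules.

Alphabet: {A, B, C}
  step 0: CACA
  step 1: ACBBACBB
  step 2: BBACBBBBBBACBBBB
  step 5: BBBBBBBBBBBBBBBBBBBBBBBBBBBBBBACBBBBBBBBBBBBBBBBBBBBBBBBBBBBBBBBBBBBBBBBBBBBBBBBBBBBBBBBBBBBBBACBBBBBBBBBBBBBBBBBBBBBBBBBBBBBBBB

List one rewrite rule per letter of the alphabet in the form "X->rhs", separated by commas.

A->BB, B->BB, C->AC

  step 1 ⇒ step 2: ACBBACBB ⇒ BB·AC·BB·BB·BB·AC·BB·BB
    A ↦ BB
    B ↦ BB
    C ↦ AC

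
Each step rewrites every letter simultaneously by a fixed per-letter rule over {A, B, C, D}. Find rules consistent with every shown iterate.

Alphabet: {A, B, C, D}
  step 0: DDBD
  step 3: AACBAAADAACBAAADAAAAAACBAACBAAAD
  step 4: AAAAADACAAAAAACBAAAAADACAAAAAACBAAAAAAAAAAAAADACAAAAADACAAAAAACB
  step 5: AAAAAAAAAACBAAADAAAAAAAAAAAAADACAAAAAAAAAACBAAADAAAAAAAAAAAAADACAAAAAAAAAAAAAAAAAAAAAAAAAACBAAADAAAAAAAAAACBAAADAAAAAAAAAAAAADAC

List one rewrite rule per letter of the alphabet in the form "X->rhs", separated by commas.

  step 4 ⇒ step 5: AAAAADACAAAAAACBAAAAADACAAAAAACBAAAAAAAAAAAAADACAAAAADACAAAAAACB ⇒ AA·AA·AA·AA·AA·CB·AA·AD·AA·AA·AA·AA·AA·AA·AD·AC·AA·AA·AA·AA·AA·CB·AA·AD·AA·AA·AA·AA·AA·AA·AD·AC·AA·AA·AA·AA·AA·AA·AA·AA·AA·AA·AA·AA·AA·CB·AA·AD·AA·AA·AA·AA·AA·CB·AA·AD·AA·AA·AA·AA·AA·AA·AD·AC
    A ↦ AA
    B ↦ AC
    C ↦ AD
    D ↦ CB

A->AA, B->AC, C->AD, D->CB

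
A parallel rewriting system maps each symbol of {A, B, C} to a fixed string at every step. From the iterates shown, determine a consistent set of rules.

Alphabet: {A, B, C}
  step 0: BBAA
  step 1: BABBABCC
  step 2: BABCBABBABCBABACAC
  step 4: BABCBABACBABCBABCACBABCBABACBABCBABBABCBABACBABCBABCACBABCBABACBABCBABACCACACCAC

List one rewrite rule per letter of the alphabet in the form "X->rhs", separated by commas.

  step 1 ⇒ step 2: BABBABCC ⇒ BAB·C·BAB·BAB·C·BAB·AC·AC
    A ↦ C
    B ↦ BAB
    C ↦ AC

A->C, B->BAB, C->AC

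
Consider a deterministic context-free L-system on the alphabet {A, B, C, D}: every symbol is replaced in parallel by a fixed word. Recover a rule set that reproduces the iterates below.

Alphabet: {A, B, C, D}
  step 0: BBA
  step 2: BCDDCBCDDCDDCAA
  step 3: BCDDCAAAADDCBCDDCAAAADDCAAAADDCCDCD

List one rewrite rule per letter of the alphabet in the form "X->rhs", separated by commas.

  step 2 ⇒ step 3: BCDDCBCDDCDDCAA ⇒ BC·DDC·AA·AA·DDC·BC·DDC·AA·AA·DDC·AA·AA·DDC·CD·CD
    A ↦ CD
    B ↦ BC
    C ↦ DDC
    D ↦ AA

A->CD, B->BC, C->DDC, D->AA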